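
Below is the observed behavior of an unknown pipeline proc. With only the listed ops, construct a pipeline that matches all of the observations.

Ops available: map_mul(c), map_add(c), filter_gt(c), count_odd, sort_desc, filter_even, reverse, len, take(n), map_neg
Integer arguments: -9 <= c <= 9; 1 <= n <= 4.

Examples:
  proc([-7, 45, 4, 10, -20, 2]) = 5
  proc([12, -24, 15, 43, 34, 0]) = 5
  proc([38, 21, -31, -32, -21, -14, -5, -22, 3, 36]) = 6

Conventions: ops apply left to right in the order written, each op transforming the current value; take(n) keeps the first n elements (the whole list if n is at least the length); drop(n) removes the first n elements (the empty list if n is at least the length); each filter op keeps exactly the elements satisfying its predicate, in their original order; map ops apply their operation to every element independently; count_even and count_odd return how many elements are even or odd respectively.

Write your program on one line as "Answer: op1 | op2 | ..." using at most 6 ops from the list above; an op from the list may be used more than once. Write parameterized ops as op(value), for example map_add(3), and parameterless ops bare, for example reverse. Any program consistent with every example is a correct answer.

map_add(8) | map_add(4) | filter_gt(-3) | reverse | len

Check, running the answer program on each example:
  [-7, 45, 4, 10, -20, 2] -> [1, 53, 12, 18, -12, 10] -> [5, 57, 16, 22, -8, 14] -> [5, 57, 16, 22, 14] -> [14, 22, 16, 57, 5] -> 5
  [12, -24, 15, 43, 34, 0] -> [20, -16, 23, 51, 42, 8] -> [24, -12, 27, 55, 46, 12] -> [24, 27, 55, 46, 12] -> [12, 46, 55, 27, 24] -> 5
  [38, 21, -31, -32, -21, -14, -5, -22, 3, 36] -> [46, 29, -23, -24, -13, -6, 3, -14, 11, 44] -> [50, 33, -19, -20, -9, -2, 7, -10, 15, 48] -> [50, 33, -2, 7, 15, 48] -> [48, 15, 7, -2, 33, 50] -> 6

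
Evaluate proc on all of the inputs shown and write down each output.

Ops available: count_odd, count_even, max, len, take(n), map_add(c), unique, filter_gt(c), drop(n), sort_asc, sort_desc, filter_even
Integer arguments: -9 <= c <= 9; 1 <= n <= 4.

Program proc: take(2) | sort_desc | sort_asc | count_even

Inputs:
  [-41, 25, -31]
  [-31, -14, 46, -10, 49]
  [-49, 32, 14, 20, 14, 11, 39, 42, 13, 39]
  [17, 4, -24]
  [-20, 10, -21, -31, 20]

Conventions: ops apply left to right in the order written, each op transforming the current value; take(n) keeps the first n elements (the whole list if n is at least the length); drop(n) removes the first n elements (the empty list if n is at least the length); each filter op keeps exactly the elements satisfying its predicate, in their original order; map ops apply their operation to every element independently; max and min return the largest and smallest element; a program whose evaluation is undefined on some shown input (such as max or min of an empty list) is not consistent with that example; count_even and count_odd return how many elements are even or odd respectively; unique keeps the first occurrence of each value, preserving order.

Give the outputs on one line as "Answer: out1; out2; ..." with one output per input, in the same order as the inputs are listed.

Execution, op by op:
  [-41, 25, -31] -> [-41, 25] -> [25, -41] -> [-41, 25] -> 0
  [-31, -14, 46, -10, 49] -> [-31, -14] -> [-14, -31] -> [-31, -14] -> 1
  [-49, 32, 14, 20, 14, 11, 39, 42, 13, 39] -> [-49, 32] -> [32, -49] -> [-49, 32] -> 1
  [17, 4, -24] -> [17, 4] -> [17, 4] -> [4, 17] -> 1
  [-20, 10, -21, -31, 20] -> [-20, 10] -> [10, -20] -> [-20, 10] -> 2

0; 1; 1; 1; 2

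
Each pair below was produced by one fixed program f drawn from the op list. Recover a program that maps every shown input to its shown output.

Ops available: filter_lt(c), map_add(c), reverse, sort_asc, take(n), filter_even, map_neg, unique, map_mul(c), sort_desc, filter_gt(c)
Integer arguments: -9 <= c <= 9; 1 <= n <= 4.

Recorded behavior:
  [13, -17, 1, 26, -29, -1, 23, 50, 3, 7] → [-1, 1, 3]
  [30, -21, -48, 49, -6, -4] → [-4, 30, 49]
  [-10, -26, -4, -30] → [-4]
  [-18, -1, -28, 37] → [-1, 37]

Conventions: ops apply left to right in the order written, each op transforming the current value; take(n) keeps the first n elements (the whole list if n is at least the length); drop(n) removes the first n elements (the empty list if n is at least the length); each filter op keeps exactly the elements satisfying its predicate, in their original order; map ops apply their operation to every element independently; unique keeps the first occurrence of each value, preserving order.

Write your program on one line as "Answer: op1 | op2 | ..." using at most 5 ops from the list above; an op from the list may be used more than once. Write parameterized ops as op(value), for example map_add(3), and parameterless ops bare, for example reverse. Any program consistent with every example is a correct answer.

reverse | filter_gt(-5) | sort_asc | take(3)

Check, running the answer program on each example:
  [13, -17, 1, 26, -29, -1, 23, 50, 3, 7] -> [7, 3, 50, 23, -1, -29, 26, 1, -17, 13] -> [7, 3, 50, 23, -1, 26, 1, 13] -> [-1, 1, 3, 7, 13, 23, 26, 50] -> [-1, 1, 3]
  [30, -21, -48, 49, -6, -4] -> [-4, -6, 49, -48, -21, 30] -> [-4, 49, 30] -> [-4, 30, 49] -> [-4, 30, 49]
  [-10, -26, -4, -30] -> [-30, -4, -26, -10] -> [-4] -> [-4] -> [-4]
  [-18, -1, -28, 37] -> [37, -28, -1, -18] -> [37, -1] -> [-1, 37] -> [-1, 37]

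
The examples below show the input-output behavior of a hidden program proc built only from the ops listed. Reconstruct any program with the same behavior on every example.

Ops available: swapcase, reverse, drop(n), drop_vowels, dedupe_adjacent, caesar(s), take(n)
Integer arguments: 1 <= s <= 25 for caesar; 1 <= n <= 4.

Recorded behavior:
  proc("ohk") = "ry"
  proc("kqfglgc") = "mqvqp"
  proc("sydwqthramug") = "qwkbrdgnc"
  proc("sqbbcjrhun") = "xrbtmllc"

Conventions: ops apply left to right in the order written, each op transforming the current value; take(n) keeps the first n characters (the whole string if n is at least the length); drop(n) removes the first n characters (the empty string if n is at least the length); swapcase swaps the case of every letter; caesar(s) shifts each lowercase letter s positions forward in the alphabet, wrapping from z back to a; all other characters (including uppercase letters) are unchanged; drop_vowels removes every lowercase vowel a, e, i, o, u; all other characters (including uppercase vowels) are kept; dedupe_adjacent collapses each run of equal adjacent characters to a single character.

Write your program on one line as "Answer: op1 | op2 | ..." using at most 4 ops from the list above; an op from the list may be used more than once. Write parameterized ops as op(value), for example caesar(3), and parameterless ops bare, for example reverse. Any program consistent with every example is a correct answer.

caesar(4) | caesar(6) | reverse | drop_vowels

Check, running the answer program on each example:
  "ohk" -> "slo" -> "yru" -> "ury" -> "ry"
  "kqfglgc" -> "oujkpkg" -> "uapqvqm" -> "mqvqpau" -> "mqvqp"
  "sydwqthramug" -> "wchauxlveqyk" -> "cingadrbkweq" -> "qewkbrdagnic" -> "qwkbrdgnc"
  "sqbbcjrhun" -> "wuffgnvlyr" -> "callmtbrex" -> "xerbtmllac" -> "xrbtmllc"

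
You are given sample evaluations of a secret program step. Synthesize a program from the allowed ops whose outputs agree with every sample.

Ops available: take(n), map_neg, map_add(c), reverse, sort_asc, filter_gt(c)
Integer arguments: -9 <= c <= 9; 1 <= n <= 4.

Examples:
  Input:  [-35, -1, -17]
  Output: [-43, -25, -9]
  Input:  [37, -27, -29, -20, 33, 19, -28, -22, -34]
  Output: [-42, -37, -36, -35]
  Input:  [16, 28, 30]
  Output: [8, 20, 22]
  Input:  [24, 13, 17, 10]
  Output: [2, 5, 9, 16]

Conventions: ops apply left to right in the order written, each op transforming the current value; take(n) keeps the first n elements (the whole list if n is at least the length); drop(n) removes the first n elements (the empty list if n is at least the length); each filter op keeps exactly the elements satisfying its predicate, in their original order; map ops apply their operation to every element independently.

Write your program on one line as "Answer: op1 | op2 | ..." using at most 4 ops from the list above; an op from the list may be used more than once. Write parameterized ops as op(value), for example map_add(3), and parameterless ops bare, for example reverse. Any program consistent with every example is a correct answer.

map_add(-1) | sort_asc | take(4) | map_add(-7)

Check, running the answer program on each example:
  [-35, -1, -17] -> [-36, -2, -18] -> [-36, -18, -2] -> [-36, -18, -2] -> [-43, -25, -9]
  [37, -27, -29, -20, 33, 19, -28, -22, -34] -> [36, -28, -30, -21, 32, 18, -29, -23, -35] -> [-35, -30, -29, -28, -23, -21, 18, 32, 36] -> [-35, -30, -29, -28] -> [-42, -37, -36, -35]
  [16, 28, 30] -> [15, 27, 29] -> [15, 27, 29] -> [15, 27, 29] -> [8, 20, 22]
  [24, 13, 17, 10] -> [23, 12, 16, 9] -> [9, 12, 16, 23] -> [9, 12, 16, 23] -> [2, 5, 9, 16]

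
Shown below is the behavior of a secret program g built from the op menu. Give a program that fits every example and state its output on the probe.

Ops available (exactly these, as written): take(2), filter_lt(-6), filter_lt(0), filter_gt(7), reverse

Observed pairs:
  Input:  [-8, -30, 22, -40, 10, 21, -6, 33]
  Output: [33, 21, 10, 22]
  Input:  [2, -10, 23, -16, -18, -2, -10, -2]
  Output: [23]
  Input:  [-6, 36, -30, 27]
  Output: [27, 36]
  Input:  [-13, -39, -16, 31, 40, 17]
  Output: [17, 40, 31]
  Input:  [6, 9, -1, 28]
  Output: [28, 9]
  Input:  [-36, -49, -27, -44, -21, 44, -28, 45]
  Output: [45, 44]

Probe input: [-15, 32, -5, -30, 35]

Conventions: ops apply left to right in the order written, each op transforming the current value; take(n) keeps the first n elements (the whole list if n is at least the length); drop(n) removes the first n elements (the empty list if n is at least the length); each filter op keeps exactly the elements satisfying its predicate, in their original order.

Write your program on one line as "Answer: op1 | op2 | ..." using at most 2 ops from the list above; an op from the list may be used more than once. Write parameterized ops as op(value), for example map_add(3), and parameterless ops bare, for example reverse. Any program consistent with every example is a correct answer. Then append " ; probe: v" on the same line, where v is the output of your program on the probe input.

filter_gt(7) | reverse ; probe: [35, 32]

Check, running the answer program on each example:
  [-8, -30, 22, -40, 10, 21, -6, 33] -> [22, 10, 21, 33] -> [33, 21, 10, 22]
  [2, -10, 23, -16, -18, -2, -10, -2] -> [23] -> [23]
  [-6, 36, -30, 27] -> [36, 27] -> [27, 36]
  [-13, -39, -16, 31, 40, 17] -> [31, 40, 17] -> [17, 40, 31]
  [6, 9, -1, 28] -> [9, 28] -> [28, 9]
  [-36, -49, -27, -44, -21, 44, -28, 45] -> [44, 45] -> [45, 44]
  probe: [-15, 32, -5, -30, 35] -> [32, 35] -> [35, 32]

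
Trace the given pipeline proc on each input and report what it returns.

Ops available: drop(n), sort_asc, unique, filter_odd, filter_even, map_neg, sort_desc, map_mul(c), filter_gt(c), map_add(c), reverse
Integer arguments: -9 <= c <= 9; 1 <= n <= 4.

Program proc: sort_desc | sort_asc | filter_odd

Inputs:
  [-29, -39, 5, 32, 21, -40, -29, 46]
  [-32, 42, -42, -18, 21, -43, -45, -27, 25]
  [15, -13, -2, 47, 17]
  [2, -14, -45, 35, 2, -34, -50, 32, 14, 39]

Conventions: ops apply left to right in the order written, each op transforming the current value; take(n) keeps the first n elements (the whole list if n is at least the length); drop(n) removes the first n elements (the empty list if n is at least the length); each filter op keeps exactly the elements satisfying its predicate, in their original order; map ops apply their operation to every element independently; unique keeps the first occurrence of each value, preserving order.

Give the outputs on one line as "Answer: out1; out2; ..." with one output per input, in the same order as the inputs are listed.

[-39, -29, -29, 5, 21]; [-45, -43, -27, 21, 25]; [-13, 15, 17, 47]; [-45, 35, 39]

Execution, op by op:
  [-29, -39, 5, 32, 21, -40, -29, 46] -> [46, 32, 21, 5, -29, -29, -39, -40] -> [-40, -39, -29, -29, 5, 21, 32, 46] -> [-39, -29, -29, 5, 21]
  [-32, 42, -42, -18, 21, -43, -45, -27, 25] -> [42, 25, 21, -18, -27, -32, -42, -43, -45] -> [-45, -43, -42, -32, -27, -18, 21, 25, 42] -> [-45, -43, -27, 21, 25]
  [15, -13, -2, 47, 17] -> [47, 17, 15, -2, -13] -> [-13, -2, 15, 17, 47] -> [-13, 15, 17, 47]
  [2, -14, -45, 35, 2, -34, -50, 32, 14, 39] -> [39, 35, 32, 14, 2, 2, -14, -34, -45, -50] -> [-50, -45, -34, -14, 2, 2, 14, 32, 35, 39] -> [-45, 35, 39]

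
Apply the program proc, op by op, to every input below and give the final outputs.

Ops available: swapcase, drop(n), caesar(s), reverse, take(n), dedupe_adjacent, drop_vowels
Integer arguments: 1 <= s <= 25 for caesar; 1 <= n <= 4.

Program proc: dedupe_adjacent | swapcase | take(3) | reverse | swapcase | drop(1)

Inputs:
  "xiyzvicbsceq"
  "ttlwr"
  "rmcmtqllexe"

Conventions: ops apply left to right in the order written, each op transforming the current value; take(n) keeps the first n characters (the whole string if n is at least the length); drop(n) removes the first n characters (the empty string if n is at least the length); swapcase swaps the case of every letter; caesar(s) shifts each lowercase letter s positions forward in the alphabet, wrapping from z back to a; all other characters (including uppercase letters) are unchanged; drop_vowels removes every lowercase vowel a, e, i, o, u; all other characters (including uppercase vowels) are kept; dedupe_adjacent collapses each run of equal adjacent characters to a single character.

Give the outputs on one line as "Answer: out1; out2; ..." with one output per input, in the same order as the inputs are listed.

Execution, op by op:
  "xiyzvicbsceq" -> "xiyzvicbsceq" -> "XIYZVICBSCEQ" -> "XIY" -> "YIX" -> "yix" -> "ix"
  "ttlwr" -> "tlwr" -> "TLWR" -> "TLW" -> "WLT" -> "wlt" -> "lt"
  "rmcmtqllexe" -> "rmcmtqlexe" -> "RMCMTQLEXE" -> "RMC" -> "CMR" -> "cmr" -> "mr"

"ix"; "lt"; "mr"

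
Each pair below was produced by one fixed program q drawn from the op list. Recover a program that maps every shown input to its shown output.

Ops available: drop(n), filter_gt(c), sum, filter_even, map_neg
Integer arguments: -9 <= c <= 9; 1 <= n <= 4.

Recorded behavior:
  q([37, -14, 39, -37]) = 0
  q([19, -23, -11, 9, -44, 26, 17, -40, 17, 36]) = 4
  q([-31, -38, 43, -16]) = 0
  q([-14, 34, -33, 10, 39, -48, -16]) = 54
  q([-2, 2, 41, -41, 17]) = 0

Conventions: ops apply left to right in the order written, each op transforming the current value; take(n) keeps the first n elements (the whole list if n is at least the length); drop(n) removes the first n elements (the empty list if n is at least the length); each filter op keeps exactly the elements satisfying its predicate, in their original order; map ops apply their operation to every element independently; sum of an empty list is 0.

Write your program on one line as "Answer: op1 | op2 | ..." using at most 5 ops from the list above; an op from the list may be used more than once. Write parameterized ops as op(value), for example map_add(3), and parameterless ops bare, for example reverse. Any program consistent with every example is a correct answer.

filter_even | drop(2) | map_neg | sum

Check, running the answer program on each example:
  [37, -14, 39, -37] -> [-14] -> [] -> [] -> 0
  [19, -23, -11, 9, -44, 26, 17, -40, 17, 36] -> [-44, 26, -40, 36] -> [-40, 36] -> [40, -36] -> 4
  [-31, -38, 43, -16] -> [-38, -16] -> [] -> [] -> 0
  [-14, 34, -33, 10, 39, -48, -16] -> [-14, 34, 10, -48, -16] -> [10, -48, -16] -> [-10, 48, 16] -> 54
  [-2, 2, 41, -41, 17] -> [-2, 2] -> [] -> [] -> 0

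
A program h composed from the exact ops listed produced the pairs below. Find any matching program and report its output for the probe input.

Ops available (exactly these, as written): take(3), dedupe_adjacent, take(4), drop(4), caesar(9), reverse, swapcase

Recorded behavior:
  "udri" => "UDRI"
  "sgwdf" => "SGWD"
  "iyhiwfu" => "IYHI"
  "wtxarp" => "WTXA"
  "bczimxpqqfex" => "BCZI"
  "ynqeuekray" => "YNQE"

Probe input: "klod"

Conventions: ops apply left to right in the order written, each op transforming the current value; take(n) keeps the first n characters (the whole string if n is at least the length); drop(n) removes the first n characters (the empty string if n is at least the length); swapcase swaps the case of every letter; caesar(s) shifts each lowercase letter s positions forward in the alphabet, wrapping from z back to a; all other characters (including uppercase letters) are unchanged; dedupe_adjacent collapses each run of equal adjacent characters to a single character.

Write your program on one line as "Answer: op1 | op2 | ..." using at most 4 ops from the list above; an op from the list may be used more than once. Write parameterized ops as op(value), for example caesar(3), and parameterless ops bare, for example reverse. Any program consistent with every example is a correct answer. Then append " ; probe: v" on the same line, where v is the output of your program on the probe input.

dedupe_adjacent | swapcase | take(4) ; probe: "KLOD"

Check, running the answer program on each example:
  "udri" -> "udri" -> "UDRI" -> "UDRI"
  "sgwdf" -> "sgwdf" -> "SGWDF" -> "SGWD"
  "iyhiwfu" -> "iyhiwfu" -> "IYHIWFU" -> "IYHI"
  "wtxarp" -> "wtxarp" -> "WTXARP" -> "WTXA"
  "bczimxpqqfex" -> "bczimxpqfex" -> "BCZIMXPQFEX" -> "BCZI"
  "ynqeuekray" -> "ynqeuekray" -> "YNQEUEKRAY" -> "YNQE"
  probe: "klod" -> "klod" -> "KLOD" -> "KLOD"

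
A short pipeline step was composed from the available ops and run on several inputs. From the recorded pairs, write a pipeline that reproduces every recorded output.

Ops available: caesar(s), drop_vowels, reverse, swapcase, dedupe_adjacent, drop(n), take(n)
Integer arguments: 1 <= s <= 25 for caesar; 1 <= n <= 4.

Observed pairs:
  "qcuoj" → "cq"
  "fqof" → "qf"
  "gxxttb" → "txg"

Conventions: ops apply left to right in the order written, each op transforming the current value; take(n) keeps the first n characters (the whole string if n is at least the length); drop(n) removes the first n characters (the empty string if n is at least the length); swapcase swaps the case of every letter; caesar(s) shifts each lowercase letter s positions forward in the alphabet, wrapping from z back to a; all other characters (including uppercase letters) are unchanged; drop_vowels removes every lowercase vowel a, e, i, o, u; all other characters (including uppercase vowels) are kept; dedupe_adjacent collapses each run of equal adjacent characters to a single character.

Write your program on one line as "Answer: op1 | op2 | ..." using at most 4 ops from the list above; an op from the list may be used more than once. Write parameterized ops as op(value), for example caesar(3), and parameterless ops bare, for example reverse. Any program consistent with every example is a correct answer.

reverse | drop(1) | drop_vowels | dedupe_adjacent

Check, running the answer program on each example:
  "qcuoj" -> "joucq" -> "oucq" -> "cq" -> "cq"
  "fqof" -> "foqf" -> "oqf" -> "qf" -> "qf"
  "gxxttb" -> "bttxxg" -> "ttxxg" -> "ttxxg" -> "txg"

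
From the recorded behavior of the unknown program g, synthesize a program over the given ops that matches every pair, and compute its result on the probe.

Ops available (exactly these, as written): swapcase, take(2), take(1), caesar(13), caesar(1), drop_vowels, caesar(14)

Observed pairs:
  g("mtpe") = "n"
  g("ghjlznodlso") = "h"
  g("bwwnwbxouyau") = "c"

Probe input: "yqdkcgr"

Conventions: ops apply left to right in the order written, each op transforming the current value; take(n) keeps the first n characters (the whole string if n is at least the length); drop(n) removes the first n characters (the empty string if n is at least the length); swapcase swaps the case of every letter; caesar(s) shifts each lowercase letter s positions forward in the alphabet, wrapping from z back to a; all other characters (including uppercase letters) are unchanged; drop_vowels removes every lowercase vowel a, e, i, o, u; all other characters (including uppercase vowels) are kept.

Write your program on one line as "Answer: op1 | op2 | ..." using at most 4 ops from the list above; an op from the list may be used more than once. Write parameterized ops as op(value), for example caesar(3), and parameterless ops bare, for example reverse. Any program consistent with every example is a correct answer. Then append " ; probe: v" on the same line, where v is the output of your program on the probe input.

caesar(1) | take(2) | take(1) ; probe: "z"

Check, running the answer program on each example:
  "mtpe" -> "nuqf" -> "nu" -> "n"
  "ghjlznodlso" -> "hikmaopemtp" -> "hi" -> "h"
  "bwwnwbxouyau" -> "cxxoxcypvzbv" -> "cx" -> "c"
  probe: "yqdkcgr" -> "zreldhs" -> "zr" -> "z"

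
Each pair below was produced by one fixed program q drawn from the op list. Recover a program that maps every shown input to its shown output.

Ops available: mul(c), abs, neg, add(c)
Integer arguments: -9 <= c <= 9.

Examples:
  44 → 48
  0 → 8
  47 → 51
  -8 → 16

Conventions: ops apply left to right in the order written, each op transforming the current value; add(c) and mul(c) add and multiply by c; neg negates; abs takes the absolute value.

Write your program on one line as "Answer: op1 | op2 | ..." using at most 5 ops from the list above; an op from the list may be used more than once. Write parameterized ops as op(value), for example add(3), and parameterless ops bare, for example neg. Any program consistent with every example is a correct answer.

neg | add(2) | abs | add(6)

Check, running the answer program on each example:
  44 -> -44 -> -42 -> 42 -> 48
  0 -> 0 -> 2 -> 2 -> 8
  47 -> -47 -> -45 -> 45 -> 51
  -8 -> 8 -> 10 -> 10 -> 16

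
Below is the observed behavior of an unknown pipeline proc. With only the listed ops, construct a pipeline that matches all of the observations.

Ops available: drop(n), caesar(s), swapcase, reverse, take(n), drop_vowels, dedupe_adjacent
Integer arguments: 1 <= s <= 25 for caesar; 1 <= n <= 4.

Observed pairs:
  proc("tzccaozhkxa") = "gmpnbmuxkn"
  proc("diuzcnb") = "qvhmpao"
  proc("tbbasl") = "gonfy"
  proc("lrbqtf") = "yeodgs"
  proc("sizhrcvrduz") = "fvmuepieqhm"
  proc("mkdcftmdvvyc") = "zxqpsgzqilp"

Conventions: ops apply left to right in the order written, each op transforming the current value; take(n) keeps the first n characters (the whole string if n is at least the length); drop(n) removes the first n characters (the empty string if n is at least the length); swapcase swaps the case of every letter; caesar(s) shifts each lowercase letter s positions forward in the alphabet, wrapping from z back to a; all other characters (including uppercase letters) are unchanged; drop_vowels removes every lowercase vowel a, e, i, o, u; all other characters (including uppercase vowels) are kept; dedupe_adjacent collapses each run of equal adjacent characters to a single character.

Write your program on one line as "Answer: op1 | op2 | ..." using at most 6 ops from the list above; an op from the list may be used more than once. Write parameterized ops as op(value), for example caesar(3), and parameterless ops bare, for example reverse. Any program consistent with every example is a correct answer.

caesar(11) | caesar(23) | caesar(20) | dedupe_adjacent | caesar(17) | caesar(20)

Check, running the answer program on each example:
  "tzccaozhkxa" -> "eknnlzksvil" -> "bhkkiwhpsfi" -> "vbeecqbjmzc" -> "vbecqbjmzc" -> "msvthsadqt" -> "gmpnbmuxkn"
  "diuzcnb" -> "otfknym" -> "lqchkvj" -> "fkwbepd" -> "fkwbepd" -> "wbnsvgu" -> "qvhmpao"
  "tbbasl" -> "emmldw" -> "bjjiat" -> "vddcun" -> "vdcun" -> "mutle" -> "gonfy"
  "lrbqtf" -> "wcmbeq" -> "tzjybn" -> "ntdsvh" -> "ntdsvh" -> "ekujmy" -> "yeodgs"
  "sizhrcvrduz" -> "dtkscngcofk" -> "aqhpzkdzlch" -> "ukbjtextfwb" -> "ukbjtextfwb" -> "lbsakvokwns" -> "fvmuepieqhm"
  "mkdcftmdvvyc" -> "xvonqexoggjn" -> "uslknbulddgk" -> "omfehvofxxae" -> "omfehvofxae" -> "fdwvymfworv" -> "zxqpsgzqilp"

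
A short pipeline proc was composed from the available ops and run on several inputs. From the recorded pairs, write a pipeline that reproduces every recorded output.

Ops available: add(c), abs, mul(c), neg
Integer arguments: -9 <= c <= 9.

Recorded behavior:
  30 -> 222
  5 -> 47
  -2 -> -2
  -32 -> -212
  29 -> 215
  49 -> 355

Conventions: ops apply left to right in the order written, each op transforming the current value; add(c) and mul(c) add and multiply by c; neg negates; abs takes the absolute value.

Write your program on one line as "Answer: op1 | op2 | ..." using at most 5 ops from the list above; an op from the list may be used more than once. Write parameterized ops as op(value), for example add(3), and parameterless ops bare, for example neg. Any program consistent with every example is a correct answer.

mul(7) | add(2) | add(9) | add(1)

Check, running the answer program on each example:
  30 -> 210 -> 212 -> 221 -> 222
  5 -> 35 -> 37 -> 46 -> 47
  -2 -> -14 -> -12 -> -3 -> -2
  -32 -> -224 -> -222 -> -213 -> -212
  29 -> 203 -> 205 -> 214 -> 215
  49 -> 343 -> 345 -> 354 -> 355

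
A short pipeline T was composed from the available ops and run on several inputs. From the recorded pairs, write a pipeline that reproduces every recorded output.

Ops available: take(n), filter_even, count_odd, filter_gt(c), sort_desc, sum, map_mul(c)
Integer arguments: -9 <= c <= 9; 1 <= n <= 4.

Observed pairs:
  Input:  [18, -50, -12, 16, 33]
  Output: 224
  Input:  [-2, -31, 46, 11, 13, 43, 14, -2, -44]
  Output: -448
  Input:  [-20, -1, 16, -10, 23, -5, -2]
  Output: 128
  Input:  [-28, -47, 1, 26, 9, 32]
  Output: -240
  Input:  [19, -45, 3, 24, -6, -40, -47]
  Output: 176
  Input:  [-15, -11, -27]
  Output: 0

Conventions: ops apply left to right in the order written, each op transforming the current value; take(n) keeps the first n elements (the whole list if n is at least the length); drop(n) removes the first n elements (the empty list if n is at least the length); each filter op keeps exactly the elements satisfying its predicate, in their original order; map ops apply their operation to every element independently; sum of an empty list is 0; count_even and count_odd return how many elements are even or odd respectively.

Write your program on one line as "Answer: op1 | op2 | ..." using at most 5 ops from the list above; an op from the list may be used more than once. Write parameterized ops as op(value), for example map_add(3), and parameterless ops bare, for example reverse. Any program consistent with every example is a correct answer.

filter_even | map_mul(-8) | take(4) | sum

Check, running the answer program on each example:
  [18, -50, -12, 16, 33] -> [18, -50, -12, 16] -> [-144, 400, 96, -128] -> [-144, 400, 96, -128] -> 224
  [-2, -31, 46, 11, 13, 43, 14, -2, -44] -> [-2, 46, 14, -2, -44] -> [16, -368, -112, 16, 352] -> [16, -368, -112, 16] -> -448
  [-20, -1, 16, -10, 23, -5, -2] -> [-20, 16, -10, -2] -> [160, -128, 80, 16] -> [160, -128, 80, 16] -> 128
  [-28, -47, 1, 26, 9, 32] -> [-28, 26, 32] -> [224, -208, -256] -> [224, -208, -256] -> -240
  [19, -45, 3, 24, -6, -40, -47] -> [24, -6, -40] -> [-192, 48, 320] -> [-192, 48, 320] -> 176
  [-15, -11, -27] -> [] -> [] -> [] -> 0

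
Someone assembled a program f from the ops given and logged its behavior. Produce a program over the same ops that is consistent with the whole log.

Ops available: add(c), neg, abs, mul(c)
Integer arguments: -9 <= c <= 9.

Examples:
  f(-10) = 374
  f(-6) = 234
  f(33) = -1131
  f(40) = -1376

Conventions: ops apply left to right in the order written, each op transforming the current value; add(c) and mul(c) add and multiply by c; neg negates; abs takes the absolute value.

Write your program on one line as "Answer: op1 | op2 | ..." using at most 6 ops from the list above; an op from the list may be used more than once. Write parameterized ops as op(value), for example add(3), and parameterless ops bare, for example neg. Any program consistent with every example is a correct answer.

neg | mul(7) | add(6) | mul(5) | add(-6)

Check, running the answer program on each example:
  -10 -> 10 -> 70 -> 76 -> 380 -> 374
  -6 -> 6 -> 42 -> 48 -> 240 -> 234
  33 -> -33 -> -231 -> -225 -> -1125 -> -1131
  40 -> -40 -> -280 -> -274 -> -1370 -> -1376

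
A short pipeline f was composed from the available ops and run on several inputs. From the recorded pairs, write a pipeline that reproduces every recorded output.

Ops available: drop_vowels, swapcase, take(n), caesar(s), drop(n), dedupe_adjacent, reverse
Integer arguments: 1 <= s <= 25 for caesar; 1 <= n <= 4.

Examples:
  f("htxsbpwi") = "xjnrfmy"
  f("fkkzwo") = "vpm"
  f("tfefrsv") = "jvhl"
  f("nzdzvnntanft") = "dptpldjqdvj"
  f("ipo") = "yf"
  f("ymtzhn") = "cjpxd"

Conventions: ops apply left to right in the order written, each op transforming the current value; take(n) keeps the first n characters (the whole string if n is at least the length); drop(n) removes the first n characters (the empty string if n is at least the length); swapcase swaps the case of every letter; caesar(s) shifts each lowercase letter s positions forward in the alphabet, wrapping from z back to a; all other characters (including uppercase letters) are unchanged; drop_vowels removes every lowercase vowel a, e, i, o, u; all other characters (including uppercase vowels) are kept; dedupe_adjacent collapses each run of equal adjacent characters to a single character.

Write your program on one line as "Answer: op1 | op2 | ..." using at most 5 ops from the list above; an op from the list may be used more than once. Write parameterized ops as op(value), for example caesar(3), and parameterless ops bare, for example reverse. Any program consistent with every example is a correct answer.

dedupe_adjacent | caesar(20) | caesar(22) | drop_vowels | dedupe_adjacent

Check, running the answer program on each example:
  "htxsbpwi" -> "htxsbpwi" -> "bnrmvjqc" -> "xjnirfmy" -> "xjnrfmy" -> "xjnrfmy"
  "fkkzwo" -> "fkzwo" -> "zetqi" -> "vapme" -> "vpm" -> "vpm"
  "tfefrsv" -> "tfefrsv" -> "nzyzlmp" -> "jvuvhil" -> "jvvhl" -> "jvhl"
  "nzdzvnntanft" -> "nzdzvntanft" -> "htxtphnuhzn" -> "dptpldjqdvj" -> "dptpldjqdvj" -> "dptpldjqdvj"
  "ipo" -> "ipo" -> "cji" -> "yfe" -> "yf" -> "yf"
  "ymtzhn" -> "ymtzhn" -> "sgntbh" -> "ocjpxd" -> "cjpxd" -> "cjpxd"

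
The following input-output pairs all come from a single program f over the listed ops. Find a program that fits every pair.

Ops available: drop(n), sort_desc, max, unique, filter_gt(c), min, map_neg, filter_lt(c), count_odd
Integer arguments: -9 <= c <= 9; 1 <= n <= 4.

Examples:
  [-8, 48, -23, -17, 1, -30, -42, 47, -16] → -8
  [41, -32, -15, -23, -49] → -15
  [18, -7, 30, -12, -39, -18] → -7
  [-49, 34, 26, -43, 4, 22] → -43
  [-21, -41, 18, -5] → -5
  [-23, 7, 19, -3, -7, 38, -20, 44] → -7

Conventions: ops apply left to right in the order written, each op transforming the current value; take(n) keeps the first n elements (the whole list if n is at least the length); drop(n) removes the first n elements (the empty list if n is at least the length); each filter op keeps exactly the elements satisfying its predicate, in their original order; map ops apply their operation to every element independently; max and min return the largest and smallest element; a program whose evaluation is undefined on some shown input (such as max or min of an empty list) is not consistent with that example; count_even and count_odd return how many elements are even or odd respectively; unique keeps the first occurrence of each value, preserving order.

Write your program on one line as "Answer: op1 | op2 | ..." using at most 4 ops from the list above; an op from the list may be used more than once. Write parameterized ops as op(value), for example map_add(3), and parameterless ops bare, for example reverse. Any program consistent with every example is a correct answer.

sort_desc | filter_lt(-3) | max

Check, running the answer program on each example:
  [-8, 48, -23, -17, 1, -30, -42, 47, -16] -> [48, 47, 1, -8, -16, -17, -23, -30, -42] -> [-8, -16, -17, -23, -30, -42] -> -8
  [41, -32, -15, -23, -49] -> [41, -15, -23, -32, -49] -> [-15, -23, -32, -49] -> -15
  [18, -7, 30, -12, -39, -18] -> [30, 18, -7, -12, -18, -39] -> [-7, -12, -18, -39] -> -7
  [-49, 34, 26, -43, 4, 22] -> [34, 26, 22, 4, -43, -49] -> [-43, -49] -> -43
  [-21, -41, 18, -5] -> [18, -5, -21, -41] -> [-5, -21, -41] -> -5
  [-23, 7, 19, -3, -7, 38, -20, 44] -> [44, 38, 19, 7, -3, -7, -20, -23] -> [-7, -20, -23] -> -7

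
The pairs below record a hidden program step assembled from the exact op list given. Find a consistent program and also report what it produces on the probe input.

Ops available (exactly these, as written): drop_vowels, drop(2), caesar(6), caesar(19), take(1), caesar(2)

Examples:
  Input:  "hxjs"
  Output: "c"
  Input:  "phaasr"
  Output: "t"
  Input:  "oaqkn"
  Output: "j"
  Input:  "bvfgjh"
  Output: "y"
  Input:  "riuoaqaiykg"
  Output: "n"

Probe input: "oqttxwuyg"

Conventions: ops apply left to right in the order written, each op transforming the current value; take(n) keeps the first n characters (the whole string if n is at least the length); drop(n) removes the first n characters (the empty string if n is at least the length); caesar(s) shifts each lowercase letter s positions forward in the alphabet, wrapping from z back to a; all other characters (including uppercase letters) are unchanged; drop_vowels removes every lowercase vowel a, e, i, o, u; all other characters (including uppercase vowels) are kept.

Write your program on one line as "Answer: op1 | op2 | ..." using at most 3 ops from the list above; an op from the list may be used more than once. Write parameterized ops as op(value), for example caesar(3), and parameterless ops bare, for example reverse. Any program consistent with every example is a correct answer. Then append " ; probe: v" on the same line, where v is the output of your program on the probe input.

drop(2) | caesar(19) | take(1) ; probe: "m"

Check, running the answer program on each example:
  "hxjs" -> "js" -> "cl" -> "c"
  "phaasr" -> "aasr" -> "ttlk" -> "t"
  "oaqkn" -> "qkn" -> "jdg" -> "j"
  "bvfgjh" -> "fgjh" -> "yzca" -> "y"
  "riuoaqaiykg" -> "uoaqaiykg" -> "nhtjtbrdz" -> "n"
  probe: "oqttxwuyg" -> "ttxwuyg" -> "mmqpnrz" -> "m"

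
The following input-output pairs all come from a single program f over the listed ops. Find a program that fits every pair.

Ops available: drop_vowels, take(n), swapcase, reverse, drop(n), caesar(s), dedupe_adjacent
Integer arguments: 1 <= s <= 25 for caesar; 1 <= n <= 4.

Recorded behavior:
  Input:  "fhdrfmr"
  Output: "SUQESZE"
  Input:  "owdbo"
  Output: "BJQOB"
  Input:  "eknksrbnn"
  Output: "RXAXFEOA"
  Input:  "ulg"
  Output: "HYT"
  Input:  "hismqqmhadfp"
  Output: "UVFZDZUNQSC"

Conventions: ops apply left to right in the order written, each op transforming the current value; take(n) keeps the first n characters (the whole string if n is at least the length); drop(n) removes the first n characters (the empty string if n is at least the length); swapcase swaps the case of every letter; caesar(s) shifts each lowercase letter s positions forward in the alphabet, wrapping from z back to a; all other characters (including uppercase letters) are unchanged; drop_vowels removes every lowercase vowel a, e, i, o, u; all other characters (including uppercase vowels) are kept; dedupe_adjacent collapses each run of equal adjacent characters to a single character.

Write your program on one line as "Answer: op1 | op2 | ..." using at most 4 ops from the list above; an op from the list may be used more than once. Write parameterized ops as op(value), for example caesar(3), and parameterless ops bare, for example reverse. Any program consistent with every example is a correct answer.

dedupe_adjacent | caesar(12) | caesar(1) | swapcase

Check, running the answer program on each example:
  "fhdrfmr" -> "fhdrfmr" -> "rtpdryd" -> "suqesze" -> "SUQESZE"
  "owdbo" -> "owdbo" -> "aipna" -> "bjqob" -> "BJQOB"
  "eknksrbnn" -> "eknksrbn" -> "qwzwednz" -> "rxaxfeoa" -> "RXAXFEOA"
  "ulg" -> "ulg" -> "gxs" -> "hyt" -> "HYT"
  "hismqqmhadfp" -> "hismqmhadfp" -> "tueycytmprb" -> "uvfzdzunqsc" -> "UVFZDZUNQSC"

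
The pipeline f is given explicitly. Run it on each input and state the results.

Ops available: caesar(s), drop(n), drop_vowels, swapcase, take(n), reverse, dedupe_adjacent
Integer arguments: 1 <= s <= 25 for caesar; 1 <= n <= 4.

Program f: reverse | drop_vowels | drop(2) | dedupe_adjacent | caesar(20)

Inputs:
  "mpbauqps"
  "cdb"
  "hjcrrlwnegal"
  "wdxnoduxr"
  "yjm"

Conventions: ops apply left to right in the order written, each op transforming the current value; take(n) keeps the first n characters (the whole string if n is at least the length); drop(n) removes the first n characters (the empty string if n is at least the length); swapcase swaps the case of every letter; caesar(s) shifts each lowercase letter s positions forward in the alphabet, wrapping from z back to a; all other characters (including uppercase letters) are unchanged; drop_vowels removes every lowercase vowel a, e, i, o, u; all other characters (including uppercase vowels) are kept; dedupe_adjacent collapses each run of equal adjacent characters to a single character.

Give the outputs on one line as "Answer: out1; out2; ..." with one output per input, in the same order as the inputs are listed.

"kvjg"; "w"; "hqflwdb"; "xhrxq"; "s"

Execution, op by op:
  "mpbauqps" -> "spquabpm" -> "spqbpm" -> "qbpm" -> "qbpm" -> "kvjg"
  "cdb" -> "bdc" -> "bdc" -> "c" -> "c" -> "w"
  "hjcrrlwnegal" -> "lagenwlrrcjh" -> "lgnwlrrcjh" -> "nwlrrcjh" -> "nwlrcjh" -> "hqflwdb"
  "wdxnoduxr" -> "rxudonxdw" -> "rxdnxdw" -> "dnxdw" -> "dnxdw" -> "xhrxq"
  "yjm" -> "mjy" -> "mjy" -> "y" -> "y" -> "s"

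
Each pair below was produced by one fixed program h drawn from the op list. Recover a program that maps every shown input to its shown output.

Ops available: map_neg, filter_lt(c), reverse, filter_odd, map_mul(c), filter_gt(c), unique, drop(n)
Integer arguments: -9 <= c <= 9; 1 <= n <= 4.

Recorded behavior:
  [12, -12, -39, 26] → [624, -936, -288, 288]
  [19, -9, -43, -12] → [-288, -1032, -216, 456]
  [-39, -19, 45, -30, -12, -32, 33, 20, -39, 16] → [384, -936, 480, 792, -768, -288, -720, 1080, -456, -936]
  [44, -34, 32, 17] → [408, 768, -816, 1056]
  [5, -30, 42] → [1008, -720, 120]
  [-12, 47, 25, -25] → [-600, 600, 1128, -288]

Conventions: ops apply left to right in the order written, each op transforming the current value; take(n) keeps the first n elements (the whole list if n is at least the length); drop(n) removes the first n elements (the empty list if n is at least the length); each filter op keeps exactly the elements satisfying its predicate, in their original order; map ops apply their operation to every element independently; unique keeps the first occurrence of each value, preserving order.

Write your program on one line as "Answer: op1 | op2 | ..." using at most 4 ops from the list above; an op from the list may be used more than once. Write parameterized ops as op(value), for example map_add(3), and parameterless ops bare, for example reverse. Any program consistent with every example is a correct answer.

map_mul(-4) | map_mul(6) | map_neg | reverse

Check, running the answer program on each example:
  [12, -12, -39, 26] -> [-48, 48, 156, -104] -> [-288, 288, 936, -624] -> [288, -288, -936, 624] -> [624, -936, -288, 288]
  [19, -9, -43, -12] -> [-76, 36, 172, 48] -> [-456, 216, 1032, 288] -> [456, -216, -1032, -288] -> [-288, -1032, -216, 456]
  [-39, -19, 45, -30, -12, -32, 33, 20, -39, 16] -> [156, 76, -180, 120, 48, 128, -132, -80, 156, -64] -> [936, 456, -1080, 720, 288, 768, -792, -480, 936, -384] -> [-936, -456, 1080, -720, -288, -768, 792, 480, -936, 384] -> [384, -936, 480, 792, -768, -288, -720, 1080, -456, -936]
  [44, -34, 32, 17] -> [-176, 136, -128, -68] -> [-1056, 816, -768, -408] -> [1056, -816, 768, 408] -> [408, 768, -816, 1056]
  [5, -30, 42] -> [-20, 120, -168] -> [-120, 720, -1008] -> [120, -720, 1008] -> [1008, -720, 120]
  [-12, 47, 25, -25] -> [48, -188, -100, 100] -> [288, -1128, -600, 600] -> [-288, 1128, 600, -600] -> [-600, 600, 1128, -288]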